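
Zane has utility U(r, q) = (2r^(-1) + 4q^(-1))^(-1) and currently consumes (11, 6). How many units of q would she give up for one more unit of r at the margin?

MRS = 18/121

For CES with ρ = -1, MRS = (2/4)·(q/r)^2.
At (11, 6): MRS = 18/121.
That is, one extra unit of r is worth 18/121 units of q at the margin.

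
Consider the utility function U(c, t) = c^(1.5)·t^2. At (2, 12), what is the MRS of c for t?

MU_c = 1.5·√c·t^2 and MU_t = 2·c^(1.5)·t.
MRS = MU_c/MU_t = (0.75)·t/c.
At (2, 12): MRS = 4.5.
So at (2, 12) the consumer would give up 4.5 units of t for one more unit of c.

MRS = 4.5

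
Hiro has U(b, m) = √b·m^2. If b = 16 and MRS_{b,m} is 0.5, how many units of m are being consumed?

MU_b = 0.5·b^(-0.5)·m^2 and MU_m = 2·√b·m.
MRS = MU_b/MU_m = (0.25)·m/b.
Substitute b = 16: MRS = m/64. Setting m/64 = 0.5 gives m = 0.5·64 = 32.

m = 32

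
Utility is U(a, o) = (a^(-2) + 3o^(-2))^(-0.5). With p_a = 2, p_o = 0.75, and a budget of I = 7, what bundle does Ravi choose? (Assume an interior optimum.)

a* = 2, o* = 4

For CES with ρ = -2, MRS = (1/3)·(o/a)^3.
Tangency: set MRS = p_a/p_o = 2/0.75 = 8/3.
So (o/a)^3 = 8; taking the cube root, o/a = 2, i.e. o = 2·a.
Substitute into the budget 2·a + 0.75·o = 7: 3.5·a = 7, so a* = 2 and o* = 2·2 = 4.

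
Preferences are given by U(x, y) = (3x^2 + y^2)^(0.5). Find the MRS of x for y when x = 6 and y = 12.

For CES with ρ = 2, MRS = (3/1)·(y/x)^(-1).
At (6, 12): MRS = 1.5.
So at (6, 12) the consumer would give up 1.5 units of y for one more unit of x.

MRS = 1.5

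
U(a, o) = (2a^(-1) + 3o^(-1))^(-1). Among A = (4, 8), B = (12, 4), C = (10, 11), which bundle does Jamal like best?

Bundle C

Evaluate utility at each bundle:
U(A) = 1.143.
U(B) = 1.091.
U(C) = 2.115.
Highest utility is C, so C ≻ A ≻ B.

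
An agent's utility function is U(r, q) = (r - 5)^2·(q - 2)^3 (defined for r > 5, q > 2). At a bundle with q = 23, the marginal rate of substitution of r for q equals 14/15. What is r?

MU_r = 2·(r−5)·(q−2)^3, MU_q = 3·(r−5)^2·(q−2)^2.
MRS = (2/3)·(q−2)/(r−5).
Substitute q = 23: MRS = 14/(r − 5). Setting this equal to 14/15 gives r − 5 = 14/(14/15) = 15, so r = 20.

r = 20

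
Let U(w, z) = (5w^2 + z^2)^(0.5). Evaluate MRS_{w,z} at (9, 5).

For CES with ρ = 2, MRS = (5/1)·(z/w)^(-1).
At (9, 5): MRS = 9.
That is, one extra unit of w is worth 9 units of z at the margin.

MRS = 9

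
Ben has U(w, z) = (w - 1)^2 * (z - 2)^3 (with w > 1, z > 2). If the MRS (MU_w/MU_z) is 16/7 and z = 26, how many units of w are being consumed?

MU_w = 2·(w−1)·(z−2)^3, MU_z = 3·(w−1)^2·(z−2)^2.
MRS = (2/3)·(z−2)/(w−1).
Substitute z = 26: MRS = 16/(w − 1). Setting this equal to 16/7 gives w − 1 = 16/(16/7) = 7, so w = 8.

w = 8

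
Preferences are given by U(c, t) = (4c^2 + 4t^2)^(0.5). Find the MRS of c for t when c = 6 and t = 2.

For CES with ρ = 2, MRS = (t/c)^(-1).
At (6, 2): MRS = 3.
The indifference curve has slope −3 at this bundle.

MRS = 3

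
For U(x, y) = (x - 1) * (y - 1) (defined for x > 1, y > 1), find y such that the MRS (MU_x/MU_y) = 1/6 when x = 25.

MU_x = (y−1), MU_y = (x−1).
MRS = (y−1)/(x−1).
Substitute x = 25: MRS = (y − 1)/24. Setting this equal to 1/6 gives y − 1 = (1/6)·24 = 4, so y = 5.

y = 5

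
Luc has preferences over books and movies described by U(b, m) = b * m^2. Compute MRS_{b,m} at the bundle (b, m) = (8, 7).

MRS = 7/16

MU_b = m^2 and MU_m = 2·b·m.
MRS = MU_b/MU_m = (1/2)·m/b.
At (8, 7): MRS = 7/16.
So at (8, 7) the consumer would give up 7/16 units of m for one more unit of b.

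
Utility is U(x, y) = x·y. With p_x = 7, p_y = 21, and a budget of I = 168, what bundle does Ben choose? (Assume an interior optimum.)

x* = 12, y* = 4

MU_x = y and MU_y = x.
MRS = MU_x/MU_y = y/x.
Tangency: set MRS = p_x/p_y = 7/21 = 1/3.
So y/x = 1/3, i.e. y = (1/3)·x.
Substitute into the budget 7·x + 21·y = 168: 14·x = 168, so x* = 12.
Then y* = (1/3)·12 = 4.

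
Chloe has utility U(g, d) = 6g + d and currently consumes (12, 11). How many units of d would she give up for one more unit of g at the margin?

MRS = 6

MU_g = 6, MU_d = 1, so MRS = 6/1 = 6 at every bundle.
At (12, 11): MRS = 6.
That is, one extra unit of g is worth 6 units of d at the margin.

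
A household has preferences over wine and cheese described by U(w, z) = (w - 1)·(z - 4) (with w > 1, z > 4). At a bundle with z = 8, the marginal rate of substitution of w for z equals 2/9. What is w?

MU_w = (z−4), MU_z = (w−1).
MRS = (z−4)/(w−1).
Substitute z = 8: MRS = 4/(w − 1). Setting this equal to 2/9 gives w − 1 = 4/(2/9) = 18, so w = 19.

w = 19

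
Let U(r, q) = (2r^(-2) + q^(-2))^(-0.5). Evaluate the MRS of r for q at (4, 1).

For CES with ρ = -2, MRS = (2/1)·(q/r)^3.
At (4, 1): MRS = 1/32.
So at (4, 1) the consumer would give up 1/32 units of q for one more unit of r.

MRS = 1/32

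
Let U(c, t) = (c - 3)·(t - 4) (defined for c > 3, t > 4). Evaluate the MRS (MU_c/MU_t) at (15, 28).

MRS = 2

MU_c = (t−4), MU_t = (c−3).
MRS = (t−4)/(c−3).
At (15, 28): MRS = 2.
The indifference curve has slope −2 at this bundle.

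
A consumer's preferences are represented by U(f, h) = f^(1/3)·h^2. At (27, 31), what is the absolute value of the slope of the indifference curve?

MU_f = 1/3·f^(-2/3)·h^2 and MU_h = 2·f^(1/3)·h.
MRS = MU_f/MU_h = (1/6)·h/f.
At (27, 31): MRS = 31/162.
So at (27, 31) the consumer would give up 31/162 units of h for one more unit of f.

MRS = 31/162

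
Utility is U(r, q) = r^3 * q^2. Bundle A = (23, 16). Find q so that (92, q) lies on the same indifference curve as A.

q = 2

U(23, 16) = 3114752.
Set U(92, q) = 3114752 and solve.
With r = 92: 92^3 = 778688, so q^2 = 3114752/778688 = 4; taking the square root, q = 2.
Check: U(92, 2) = 3114752.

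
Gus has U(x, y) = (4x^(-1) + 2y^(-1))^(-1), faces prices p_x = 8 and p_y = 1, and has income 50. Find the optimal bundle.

x* = 5, y* = 10

For CES with ρ = -1, MRS = (4/2)·(y/x)^2.
Tangency: set MRS = p_x/p_y = 8/1 = 8.
So (y/x)^2 = 4; taking the square root, y/x = 2, i.e. y = 2·x.
Substitute into the budget 8·x + 1·y = 50: 10·x = 50, so x* = 5 and y* = 2·5 = 10.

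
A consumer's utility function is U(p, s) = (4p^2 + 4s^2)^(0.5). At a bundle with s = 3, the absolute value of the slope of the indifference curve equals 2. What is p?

p = 6

For CES with ρ = 2, MRS = (s/p)^(-1).
Setting (3/p)^(-1) = 2 gives 3/p = 0.5 and p = 6.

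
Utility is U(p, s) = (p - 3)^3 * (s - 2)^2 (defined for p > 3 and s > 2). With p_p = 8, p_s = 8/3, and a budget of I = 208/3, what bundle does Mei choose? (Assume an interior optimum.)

p* = 6, s* = 8

MU_p = 3·(p−3)^2·(s−2)^2, MU_s = 2·(p−3)^3·(s−2).
MRS = (3/2)·(s−2)/(p−3).
Tangency: set MRS = p_p/p_s = 8/(8/3) = 3.
So (3/2)·(s − 2)/(p − 3) = 3, i.e. (s − 2) = 2·(p − 3).
Rewrite the budget in excess-of-subsistence terms: 8·(p − 3) + (8/3)·(s − 2) = 208/3 − 8·3 − (8/3)·2 = 40.
Substituting, (40/3)·(p − 3) = 40, so p − 3 = 3 and p* = 6.
Then s − 2 = 2·3 = 6, so s* = 8.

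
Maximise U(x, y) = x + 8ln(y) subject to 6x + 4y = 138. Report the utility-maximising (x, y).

MU_x = 1, MU_y = 8/y.
MRS = 1 ÷ (8/y).
Tangency: set MRS = p_x/p_y = 6/4 = 1.5.
MRS depends only on y: 0.125·y = 1.5 ⇒ y* = 1.5/0.125 = 12.
From the budget, 6·x = 138 − 4·12 = 90, so x* = 15.

x* = 15, y* = 12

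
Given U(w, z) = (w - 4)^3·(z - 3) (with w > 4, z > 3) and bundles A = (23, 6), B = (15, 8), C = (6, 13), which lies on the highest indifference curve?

Bundle A

Evaluate utility at each bundle:
U(A) = 20577.
U(B) = 6655.
U(C) = 80.
Highest utility is A, so A ≻ B ≻ C.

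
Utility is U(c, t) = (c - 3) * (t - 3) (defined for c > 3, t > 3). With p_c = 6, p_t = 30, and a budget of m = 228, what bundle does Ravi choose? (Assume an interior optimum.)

c* = 13, t* = 5

MU_c = (t−3), MU_t = (c−3).
MRS = (t−3)/(c−3).
Tangency: set MRS = p_c/p_t = 6/30 = 0.2.
So (t − 3)/(c − 3) = 0.2, i.e. (t − 3) = 0.2·(c − 3).
Rewrite the budget in excess-of-subsistence terms: 6·(c − 3) + 30·(t − 3) = 228 − 6·3 − 30·3 = 120.
Substituting, 12·(c − 3) = 120, so c − 3 = 10 and c* = 13.
Then t − 3 = 0.2·10 = 2, so t* = 5.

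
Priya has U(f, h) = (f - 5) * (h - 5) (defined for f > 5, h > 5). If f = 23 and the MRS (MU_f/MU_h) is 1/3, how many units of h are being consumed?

MU_f = (h−5), MU_h = (f−5).
MRS = (h−5)/(f−5).
Substitute f = 23: MRS = (h − 5)/18. Setting this equal to 1/3 gives h − 5 = (1/3)·18 = 6, so h = 11.

h = 11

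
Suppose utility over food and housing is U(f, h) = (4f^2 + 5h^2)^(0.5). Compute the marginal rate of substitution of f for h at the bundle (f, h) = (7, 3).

For CES with ρ = 2, MRS = (4/5)·(h/f)^(-1).
At (7, 3): MRS = 28/15.
So at (7, 3) the consumer would give up 28/15 units of h for one more unit of f.

MRS = 28/15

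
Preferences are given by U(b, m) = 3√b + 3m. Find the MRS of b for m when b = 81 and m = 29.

MRS = 1/18

MU_b = 3/(2√b), MU_m = 3.
MRS = 3/(2√b) ÷ 3.
At (81, 29): MRS = 1/18.
That is, one extra unit of b is worth 1/18 units of m at the margin.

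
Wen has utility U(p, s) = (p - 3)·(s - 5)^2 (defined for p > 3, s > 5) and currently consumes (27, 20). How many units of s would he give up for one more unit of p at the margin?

MU_p = (s−5)^2, MU_s = 2·(p−3)·(s−5).
MRS = (1/2)·(s−5)/(p−3).
At (27, 20): MRS = 5/16.
That is, one extra unit of p is worth 5/16 units of s at the margin.

MRS = 5/16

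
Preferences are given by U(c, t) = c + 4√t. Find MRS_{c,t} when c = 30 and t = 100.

MU_c = 1, MU_t = 4/(2√t).
MRS = 1 ÷ (4/(2√t)).
At (30, 100): MRS = 5.
The indifference curve has slope −5 at this bundle.

MRS = 5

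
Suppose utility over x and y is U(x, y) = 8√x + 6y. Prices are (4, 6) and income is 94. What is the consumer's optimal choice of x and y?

MU_x = 8/(2√x), MU_y = 6.
MRS = 8/(2√x) ÷ 6.
Tangency: set MRS = p_x/p_y = 4/6 = 2/3.
MRS depends only on x: (2/3)/√x = 2/3 ⇒ √x = (2/3)/(2/3) = 1 ⇒ x* = 1.
From the budget, 6·y = 94 − 4·1 = 90, so y* = 15.

x* = 1, y* = 15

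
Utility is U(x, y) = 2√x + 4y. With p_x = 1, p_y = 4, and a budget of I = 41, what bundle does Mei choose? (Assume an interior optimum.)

MU_x = 2/(2√x), MU_y = 4.
MRS = 2/(2√x) ÷ 4.
Tangency: set MRS = p_x/p_y = 1/4 = 0.25.
MRS depends only on x: 0.25/√x = 0.25 ⇒ √x = 0.25/0.25 = 1 ⇒ x* = 1.
From the budget, 4·y = 41 − 1·1 = 40, so y* = 10.

x* = 1, y* = 10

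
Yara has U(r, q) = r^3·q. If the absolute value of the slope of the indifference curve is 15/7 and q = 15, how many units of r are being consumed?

r = 21

MU_r = 3·r^2·q and MU_q = r^3.
MRS = MU_r/MU_q = (3/1)·q/r.
Substitute q = 15: MRS = 45/r. Setting 45/r = 15/7 gives r = 45/(15/7) = 21.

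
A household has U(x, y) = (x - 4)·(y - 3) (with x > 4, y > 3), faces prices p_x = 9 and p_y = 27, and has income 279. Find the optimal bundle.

MU_x = (y−3), MU_y = (x−4).
MRS = (y−3)/(x−4).
Tangency: set MRS = p_x/p_y = 9/27 = 1/3.
So (y − 3)/(x − 4) = 1/3, i.e. (y − 3) = (1/3)·(x − 4).
Rewrite the budget in excess-of-subsistence terms: 9·(x − 4) + 27·(y − 3) = 279 − 9·4 − 27·3 = 162.
Substituting, 18·(x − 4) = 162, so x − 4 = 9 and x* = 13.
Then y − 3 = (1/3)·9 = 3, so y* = 6.

x* = 13, y* = 6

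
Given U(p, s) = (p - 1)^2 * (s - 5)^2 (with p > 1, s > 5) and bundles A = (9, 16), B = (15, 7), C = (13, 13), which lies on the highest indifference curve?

Bundle C

Evaluate utility at each bundle:
U(A) = 7744.
U(B) = 784.
U(C) = 9216.
Highest utility is C, so C ≻ A ≻ B.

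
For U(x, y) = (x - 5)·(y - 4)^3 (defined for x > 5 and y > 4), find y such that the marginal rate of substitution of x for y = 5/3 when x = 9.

MU_x = (y−4)^3, MU_y = 3·(x−5)·(y−4)^2.
MRS = (1/3)·(y−4)/(x−5).
Substitute x = 9: MRS = (y − 4)/12. Setting this equal to 5/3 gives y − 4 = (5/3)·12 = 20, so y = 24.

y = 24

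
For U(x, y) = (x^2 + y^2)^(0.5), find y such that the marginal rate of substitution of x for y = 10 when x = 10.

For CES with ρ = 2, MRS = (y/x)^(-1).
Setting (y/10)^(-1) = 10 gives y/10 = 0.1 and y = 1.

y = 1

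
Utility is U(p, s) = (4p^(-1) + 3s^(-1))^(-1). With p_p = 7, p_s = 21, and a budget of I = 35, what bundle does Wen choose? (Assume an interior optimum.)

p* = 2, s* = 1

For CES with ρ = -1, MRS = (4/3)·(s/p)^2.
Tangency: set MRS = p_p/p_s = 7/21 = 1/3.
So (s/p)^2 = 0.25; taking the square root, s/p = 0.5, i.e. s = 0.5·p.
Substitute into the budget 7·p + 21·s = 35: 17.5·p = 35, so p* = 2 and s* = 0.5·2 = 1.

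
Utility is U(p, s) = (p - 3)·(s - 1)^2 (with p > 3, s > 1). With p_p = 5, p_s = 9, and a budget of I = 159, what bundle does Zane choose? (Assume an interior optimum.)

p* = 12, s* = 11

MU_p = (s−1)^2, MU_s = 2·(p−3)·(s−1).
MRS = (1/2)·(s−1)/(p−3).
Tangency: set MRS = p_p/p_s = 5/9.
So (1/2)·(s − 1)/(p − 3) = 5/9, i.e. (s − 1) = (10/9)·(p − 3).
Rewrite the budget in excess-of-subsistence terms: 5·(p − 3) + 9·(s − 1) = 159 − 5·3 − 9·1 = 135.
Substituting, 15·(p − 3) = 135, so p − 3 = 9 and p* = 12.
Then s − 1 = (10/9)·9 = 10, so s* = 11.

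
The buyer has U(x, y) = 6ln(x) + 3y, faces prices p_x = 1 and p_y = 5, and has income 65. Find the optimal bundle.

x* = 10, y* = 11

MU_x = 6/x, MU_y = 3.
MRS = 6/x ÷ 3.
Tangency: set MRS = p_x/p_y = 1/5 = 0.2.
MRS depends only on x: 2/x = 0.2 ⇒ x* = 2/0.2 = 10.
From the budget, 5·y = 65 − 1·10 = 55, so y* = 11.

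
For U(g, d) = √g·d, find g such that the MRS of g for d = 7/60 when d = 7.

MU_g = 0.5·g^(-0.5)·d and MU_d = √g.
MRS = MU_g/MU_d = (0.5)·d/g.
Substitute d = 7: MRS = 3.5/g. Setting 3.5/g = 7/60 gives g = 3.5/(7/60) = 30.

g = 30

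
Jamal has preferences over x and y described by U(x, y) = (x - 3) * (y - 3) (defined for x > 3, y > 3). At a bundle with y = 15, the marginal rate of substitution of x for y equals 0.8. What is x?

MU_x = (y−3), MU_y = (x−3).
MRS = (y−3)/(x−3).
Substitute y = 15: MRS = 12/(x − 3). Setting this equal to 0.8 gives x − 3 = 12/0.8 = 15, so x = 18.

x = 18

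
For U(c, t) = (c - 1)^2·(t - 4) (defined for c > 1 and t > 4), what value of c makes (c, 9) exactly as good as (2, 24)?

U(2, 24) = 20.
Set U(c, 9) = 20 and solve.
With t = 9: (9 − 4) = 5, so (c − 1)^2 = 20/5 = 4.
Taking the square root (with c > 1): c − 1 = 2, so c = 3.
Check: U(3, 9) = 20.

c = 3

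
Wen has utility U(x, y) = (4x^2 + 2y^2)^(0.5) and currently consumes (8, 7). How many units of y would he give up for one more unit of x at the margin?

For CES with ρ = 2, MRS = (4/2)·(y/x)^(-1).
At (8, 7): MRS = 16/7.
The indifference curve has slope −16/7 at this bundle.

MRS = 16/7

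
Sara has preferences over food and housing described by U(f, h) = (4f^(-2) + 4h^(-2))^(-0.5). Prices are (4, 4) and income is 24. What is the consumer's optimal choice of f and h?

For CES with ρ = -2, MRS = (h/f)^3.
Tangency: set MRS = p_f/p_h = 4/4 = 1.
So (h/f)^3 = 1; taking the cube root, h/f = 1, i.e. h = f.
Substitute into the budget 4·f + 4·h = 24: 8·f = 24, so f* = 3 and h* = 3.

f* = 3, h* = 3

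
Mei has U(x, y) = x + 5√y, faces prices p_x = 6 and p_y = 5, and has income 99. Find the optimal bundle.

x* = 9, y* = 9

MU_x = 1, MU_y = 5/(2√y).
MRS = 1 ÷ (5/(2√y)).
Tangency: set MRS = p_x/p_y = 6/5 = 1.2.
MRS depends only on y: 0.4·√y = 1.2 ⇒ √y = 1.2/0.4 = 3 ⇒ y* = 9.
From the budget, 6·x = 99 − 5·9 = 54, so x* = 9.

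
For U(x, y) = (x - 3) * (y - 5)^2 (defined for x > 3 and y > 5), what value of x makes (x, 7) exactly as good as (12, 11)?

x = 84

U(12, 11) = 324.
Set U(x, 7) = 324 and solve.
With y = 7: (7 − 5)^2 = 4, so (x − 3) = 324/4 = 81.
So x = 3 + 81 = 84.
Check: U(84, 7) = 324.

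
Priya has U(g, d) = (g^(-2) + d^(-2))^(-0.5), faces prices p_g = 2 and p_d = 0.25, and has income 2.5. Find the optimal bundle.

g* = 1, d* = 2

For CES with ρ = -2, MRS = (d/g)^3.
Tangency: set MRS = p_g/p_d = 2/0.25 = 8.
So (d/g)^3 = 8; taking the cube root, d/g = 2, i.e. d = 2·g.
Substitute into the budget 2·g + 0.25·d = 2.5: 2.5·g = 2.5, so g* = 1 and d* = 2·1 = 2.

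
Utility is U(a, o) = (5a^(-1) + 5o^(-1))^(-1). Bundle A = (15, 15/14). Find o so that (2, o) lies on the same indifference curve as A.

o = 2

U depends on (a, o) only through S = 5a^(-1) + 5o^(-1), so equal utility means equal S. At (15, 15/14): S = 5.
With a = 2: 5·2^(-1) = 2.5, so 5o^(-1) = 5 − 2.5 = 2.5, i.e. o^(-1) = 0.5.
Hence o = 1/0.5 = 2.
Check: U(2, 2) = 0.2.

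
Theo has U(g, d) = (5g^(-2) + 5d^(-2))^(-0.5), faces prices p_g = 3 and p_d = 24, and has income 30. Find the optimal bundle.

For CES with ρ = -2, MRS = (d/g)^3.
Tangency: set MRS = p_g/p_d = 3/24 = 0.125.
So (d/g)^3 = 0.125; taking the cube root, d/g = 0.5, i.e. d = 0.5·g.
Substitute into the budget 3·g + 24·d = 30: 15·g = 30, so g* = 2 and d* = 0.5·2 = 1.

g* = 2, d* = 1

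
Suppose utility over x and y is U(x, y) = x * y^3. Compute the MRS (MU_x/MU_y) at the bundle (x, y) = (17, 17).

MRS = 1/3

MU_x = y^3 and MU_y = 3·x·y^2.
MRS = MU_x/MU_y = (1/3)·y/x.
At (17, 17): MRS = 1/3.
The indifference curve has slope −1/3 at this bundle.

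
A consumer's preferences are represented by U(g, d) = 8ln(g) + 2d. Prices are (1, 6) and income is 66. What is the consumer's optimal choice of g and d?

MU_g = 8/g, MU_d = 2.
MRS = 8/g ÷ 2.
Tangency: set MRS = p_g/p_d = 1/6.
MRS depends only on g: 4/g = 1/6 ⇒ g* = 4/(1/6) = 24.
From the budget, 6·d = 66 − 1·24 = 42, so d* = 7.

g* = 24, d* = 7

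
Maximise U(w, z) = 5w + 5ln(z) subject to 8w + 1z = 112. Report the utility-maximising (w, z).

w* = 13, z* = 8

MU_w = 5, MU_z = 5/z.
MRS = 5 ÷ (5/z).
Tangency: set MRS = p_w/p_z = 8/1 = 8.
MRS depends only on z: z = 8 ⇒ z* = 8.
From the budget, 8·w = 112 − 1·8 = 104, so w* = 13.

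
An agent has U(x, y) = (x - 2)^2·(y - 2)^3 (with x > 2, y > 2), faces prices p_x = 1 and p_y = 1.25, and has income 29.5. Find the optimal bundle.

x* = 12, y* = 14

MU_x = 2·(x−2)·(y−2)^3, MU_y = 3·(x−2)^2·(y−2)^2.
MRS = (2/3)·(y−2)/(x−2).
Tangency: set MRS = p_x/p_y = 1/1.25 = 0.8.
So (2/3)·(y − 2)/(x − 2) = 0.8, i.e. (y − 2) = 1.2·(x − 2).
Rewrite the budget in excess-of-subsistence terms: 1·(x − 2) + 1.25·(y − 2) = 29.5 − 1·2 − 1.25·2 = 25.
Substituting, 2.5·(x − 2) = 25, so x − 2 = 10 and x* = 12.
Then y − 2 = 1.2·10 = 12, so y* = 14.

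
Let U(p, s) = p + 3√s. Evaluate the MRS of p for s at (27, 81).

MU_p = 1, MU_s = 3/(2√s).
MRS = 1 ÷ (3/(2√s)).
At (27, 81): MRS = 6.
The indifference curve has slope −6 at this bundle.

MRS = 6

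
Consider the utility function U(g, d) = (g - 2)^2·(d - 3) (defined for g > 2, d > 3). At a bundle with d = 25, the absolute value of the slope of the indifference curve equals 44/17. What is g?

MU_g = 2·(g−2)·(d−3), MU_d = (g−2)^2.
MRS = (2/1)·(d−3)/(g−2).
Substitute d = 25: MRS = 44/(g − 2). Setting this equal to 44/17 gives g − 2 = 44/(44/17) = 17, so g = 19.

g = 19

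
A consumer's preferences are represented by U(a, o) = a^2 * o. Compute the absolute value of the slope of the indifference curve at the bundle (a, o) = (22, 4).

MRS = 4/11

MU_a = 2·a·o and MU_o = a^2.
MRS = MU_a/MU_o = (2/1)·o/a.
At (22, 4): MRS = 4/11.
That is, one extra unit of a is worth 4/11 units of o at the margin.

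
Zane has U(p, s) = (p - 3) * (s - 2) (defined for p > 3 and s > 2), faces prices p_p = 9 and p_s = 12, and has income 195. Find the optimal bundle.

MU_p = (s−2), MU_s = (p−3).
MRS = (s−2)/(p−3).
Tangency: set MRS = p_p/p_s = 9/12 = 0.75.
So (s − 2)/(p − 3) = 0.75, i.e. (s − 2) = 0.75·(p − 3).
Rewrite the budget in excess-of-subsistence terms: 9·(p − 3) + 12·(s − 2) = 195 − 9·3 − 12·2 = 144.
Substituting, 18·(p − 3) = 144, so p − 3 = 8 and p* = 11.
Then s − 2 = 0.75·8 = 6, so s* = 8.

p* = 11, s* = 8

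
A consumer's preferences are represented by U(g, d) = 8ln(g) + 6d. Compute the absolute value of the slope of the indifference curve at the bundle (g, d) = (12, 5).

MU_g = 8/g, MU_d = 6.
MRS = 8/g ÷ 6.
At (12, 5): MRS = 1/9.
That is, one extra unit of g is worth 1/9 units of d at the margin.

MRS = 1/9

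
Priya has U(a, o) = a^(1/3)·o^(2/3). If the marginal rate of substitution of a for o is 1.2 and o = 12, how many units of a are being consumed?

a = 5

MU_a = 1/3·a^(-2/3)·o^(2/3) and MU_o = 2/3·a^(1/3)·o^(-1/3).
MRS = MU_a/MU_o = (0.5)·o/a.
Substitute o = 12: MRS = 6/a. Setting 6/a = 1.2 gives a = 6/1.2 = 5.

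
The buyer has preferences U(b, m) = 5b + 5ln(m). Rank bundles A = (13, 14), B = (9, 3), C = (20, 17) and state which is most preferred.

Evaluate utility at each bundle:
U(A) = 78.195.
U(B) = 50.493.
U(C) = 114.166.
Highest utility is C, so C ≻ A ≻ B.

Bundle C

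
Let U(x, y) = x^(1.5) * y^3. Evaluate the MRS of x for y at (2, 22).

MU_x = 1.5·√x·y^3 and MU_y = 3·x^(1.5)·y^2.
MRS = MU_x/MU_y = (0.5)·y/x.
At (2, 22): MRS = 5.5.
The indifference curve has slope −5.5 at this bundle.

MRS = 5.5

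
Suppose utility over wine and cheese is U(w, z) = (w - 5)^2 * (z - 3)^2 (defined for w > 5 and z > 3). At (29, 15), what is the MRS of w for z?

MRS = 0.5

MU_w = 2·(w−5)·(z−3)^2, MU_z = 2·(w−5)^2·(z−3).
MRS = (z−3)/(w−5).
At (29, 15): MRS = 0.5.
The indifference curve has slope −0.5 at this bundle.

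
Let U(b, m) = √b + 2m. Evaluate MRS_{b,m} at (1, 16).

MU_b = 1/(2√b), MU_m = 2.
MRS = 1/(2√b) ÷ 2.
At (1, 16): MRS = 0.25.
The indifference curve has slope −0.25 at this bundle.

MRS = 0.25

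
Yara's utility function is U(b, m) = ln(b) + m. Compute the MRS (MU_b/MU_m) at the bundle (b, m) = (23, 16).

MU_b = 1/b, MU_m = 1.
MRS = 1/b ÷ 1.
At (23, 16): MRS = 1/23.
That is, one extra unit of b is worth 1/23 units of m at the margin.

MRS = 1/23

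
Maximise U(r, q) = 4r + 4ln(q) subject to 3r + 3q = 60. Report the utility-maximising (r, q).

r* = 19, q* = 1

MU_r = 4, MU_q = 4/q.
MRS = 4 ÷ (4/q).
Tangency: set MRS = p_r/p_q = 3/3 = 1.
MRS depends only on q: q = 1 ⇒ q* = 1.
From the budget, 3·r = 60 − 3·1 = 57, so r* = 19.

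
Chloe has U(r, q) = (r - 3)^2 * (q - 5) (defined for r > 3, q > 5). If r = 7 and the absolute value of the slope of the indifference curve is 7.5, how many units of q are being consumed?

q = 20

MU_r = 2·(r−3)·(q−5), MU_q = (r−3)^2.
MRS = (2/1)·(q−5)/(r−3).
Substitute r = 7: MRS = (q − 5)/2. Setting this equal to 7.5 gives q − 5 = 7.5·2 = 15, so q = 20.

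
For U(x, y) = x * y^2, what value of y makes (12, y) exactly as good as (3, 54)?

U(3, 54) = 8748.
Set U(12, y) = 8748 and solve.
With x = 12: y^2 = 8748/12 = 729; taking the square root, y = 27.
Check: U(12, 27) = 8748.

y = 27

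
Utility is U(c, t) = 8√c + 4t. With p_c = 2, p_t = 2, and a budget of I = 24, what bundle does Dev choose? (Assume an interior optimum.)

MU_c = 8/(2√c), MU_t = 4.
MRS = 8/(2√c) ÷ 4.
Tangency: set MRS = p_c/p_t = 2/2 = 1.
MRS depends only on c: 1/√c = 1 ⇒ √c = 1/1 = 1 ⇒ c* = 1.
From the budget, 2·t = 24 − 2·1 = 22, so t* = 11.

c* = 1, t* = 11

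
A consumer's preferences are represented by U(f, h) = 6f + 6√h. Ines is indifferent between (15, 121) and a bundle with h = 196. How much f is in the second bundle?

f = 12

U(15, 121) = 156.
Set U(f, 196) = 156 and solve.
With h = 196: √196 = 14, so 6f = 156 − 6·14 = 72 and f = 12.
Check: U(12, 196) = 156.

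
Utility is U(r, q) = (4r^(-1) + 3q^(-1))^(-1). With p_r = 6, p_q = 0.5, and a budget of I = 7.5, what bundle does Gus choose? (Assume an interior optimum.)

For CES with ρ = -1, MRS = (4/3)·(q/r)^2.
Tangency: set MRS = p_r/p_q = 6/0.5 = 12.
So (q/r)^2 = 9; taking the square root, q/r = 3, i.e. q = 3·r.
Substitute into the budget 6·r + 0.5·q = 7.5: 7.5·r = 7.5, so r* = 1 and q* = 3·1 = 3.

r* = 1, q* = 3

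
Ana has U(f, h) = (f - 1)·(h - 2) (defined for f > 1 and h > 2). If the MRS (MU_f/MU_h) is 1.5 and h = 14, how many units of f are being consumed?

MU_f = (h−2), MU_h = (f−1).
MRS = (h−2)/(f−1).
Substitute h = 14: MRS = 12/(f − 1). Setting this equal to 1.5 gives f − 1 = 12/1.5 = 8, so f = 9.

f = 9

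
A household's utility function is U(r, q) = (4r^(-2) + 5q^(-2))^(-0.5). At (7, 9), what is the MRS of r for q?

MRS = 2916/1715

For CES with ρ = -2, MRS = (4/5)·(q/r)^3.
At (7, 9): MRS = 2916/1715.
That is, one extra unit of r is worth 2916/1715 units of q at the margin.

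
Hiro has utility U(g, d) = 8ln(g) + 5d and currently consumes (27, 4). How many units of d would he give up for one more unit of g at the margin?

MRS = 8/135

MU_g = 8/g, MU_d = 5.
MRS = 8/g ÷ 5.
At (27, 4): MRS = 8/135.
That is, one extra unit of g is worth 8/135 units of d at the margin.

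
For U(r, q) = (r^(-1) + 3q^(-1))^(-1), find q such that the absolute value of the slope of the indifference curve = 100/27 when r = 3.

For CES with ρ = -1, MRS = (1/3)·(q/r)^2.
Setting (1/3)·(q/3)^2 = 100/27 gives (q/3)^2 = 100/9, so q/3 = 10/3 and q = 10.

q = 10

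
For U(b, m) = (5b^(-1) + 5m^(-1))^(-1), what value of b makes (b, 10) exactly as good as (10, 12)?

b = 12

U depends on (b, m) only through S = 5b^(-1) + 5m^(-1), so equal utility means equal S. At (10, 12): S = 11/12.
With m = 10: 5·10^(-1) = 0.5, so 5b^(-1) = 11/12 − 0.5 = 5/12, i.e. b^(-1) = 1/12.
Hence b = 1/(1/12) = 12.
Check: U(12, 10) = 1.0909.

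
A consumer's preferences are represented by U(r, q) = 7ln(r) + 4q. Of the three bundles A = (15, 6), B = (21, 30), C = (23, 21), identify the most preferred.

Bundle B

Evaluate utility at each bundle:
U(A) = 42.956.
U(B) = 141.312.
U(C) = 105.948.
Highest utility is B, so B ≻ C ≻ A.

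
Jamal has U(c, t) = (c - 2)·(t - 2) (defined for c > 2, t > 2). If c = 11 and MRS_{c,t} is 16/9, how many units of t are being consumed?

t = 18

MU_c = (t−2), MU_t = (c−2).
MRS = (t−2)/(c−2).
Substitute c = 11: MRS = (t − 2)/9. Setting this equal to 16/9 gives t − 2 = (16/9)·9 = 16, so t = 18.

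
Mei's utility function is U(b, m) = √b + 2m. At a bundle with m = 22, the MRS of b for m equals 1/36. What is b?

b = 81

MU_b = 1/(2√b), MU_m = 2.
MRS = 1/(2√b) ÷ 2.
MRS depends only on b: 0.25/√b = 1/36 ⇒ √b = 0.25/(1/36) = 9 ⇒ b = 81.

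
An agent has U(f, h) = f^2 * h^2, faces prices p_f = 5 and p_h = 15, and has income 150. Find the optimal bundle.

f* = 15, h* = 5

MU_f = 2·f·h^2 and MU_h = 2·f^2·h.
MRS = MU_f/MU_h = h/f.
Tangency: set MRS = p_f/p_h = 5/15 = 1/3.
So h/f = 1/3, i.e. h = (1/3)·f.
Substitute into the budget 5·f + 15·h = 150: 10·f = 150, so f* = 15.
Then h* = (1/3)·15 = 5.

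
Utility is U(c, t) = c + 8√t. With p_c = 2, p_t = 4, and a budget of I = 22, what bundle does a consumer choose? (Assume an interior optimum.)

MU_c = 1, MU_t = 8/(2√t).
MRS = 1 ÷ (8/(2√t)).
Tangency: set MRS = p_c/p_t = 2/4 = 0.5.
MRS depends only on t: 0.25·√t = 0.5 ⇒ √t = 0.5/0.25 = 2 ⇒ t* = 4.
From the budget, 2·c = 22 − 4·4 = 6, so c* = 3.

c* = 3, t* = 4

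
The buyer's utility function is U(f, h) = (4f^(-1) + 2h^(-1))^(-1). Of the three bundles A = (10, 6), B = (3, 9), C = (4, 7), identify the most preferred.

Evaluate utility at each bundle:
U(A) = 1.364.
U(B) = 0.643.
U(C) = 0.778.
Highest utility is A, so A ≻ C ≻ B.

Bundle A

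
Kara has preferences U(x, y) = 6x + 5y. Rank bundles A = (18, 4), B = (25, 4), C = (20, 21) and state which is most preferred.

Evaluate utility at each bundle:
U(A) = 128.
U(B) = 170.
U(C) = 225.
Highest utility is C, so C ≻ B ≻ A.

Bundle C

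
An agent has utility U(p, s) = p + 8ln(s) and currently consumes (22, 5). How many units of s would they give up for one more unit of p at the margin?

MRS = 0.625

MU_p = 1, MU_s = 8/s.
MRS = 1 ÷ (8/s).
At (22, 5): MRS = 0.625.
The indifference curve has slope −0.625 at this bundle.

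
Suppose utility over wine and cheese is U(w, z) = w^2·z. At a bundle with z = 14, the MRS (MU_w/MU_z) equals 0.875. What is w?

MU_w = 2·w·z and MU_z = w^2.
MRS = MU_w/MU_z = (2/1)·z/w.
Substitute z = 14: MRS = 28/w. Setting 28/w = 0.875 gives w = 28/0.875 = 32.

w = 32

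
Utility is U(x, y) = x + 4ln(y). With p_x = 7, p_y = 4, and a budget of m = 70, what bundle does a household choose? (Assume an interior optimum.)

x* = 6, y* = 7

MU_x = 1, MU_y = 4/y.
MRS = 1 ÷ (4/y).
Tangency: set MRS = p_x/p_y = 7/4 = 1.75.
MRS depends only on y: 0.25·y = 1.75 ⇒ y* = 1.75/0.25 = 7.
From the budget, 7·x = 70 − 4·7 = 42, so x* = 6.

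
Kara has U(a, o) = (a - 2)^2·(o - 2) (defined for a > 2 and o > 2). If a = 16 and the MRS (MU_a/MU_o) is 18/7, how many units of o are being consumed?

o = 20

MU_a = 2·(a−2)·(o−2), MU_o = (a−2)^2.
MRS = (2/1)·(o−2)/(a−2).
Substitute a = 16: MRS = (o − 2)/7. Setting this equal to 18/7 gives o − 2 = (18/7)·7 = 18, so o = 20.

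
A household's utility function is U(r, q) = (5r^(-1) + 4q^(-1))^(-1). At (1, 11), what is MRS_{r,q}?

For CES with ρ = -1, MRS = (5/4)·(q/r)^2.
At (1, 11): MRS = 151.25.
The indifference curve has slope −151.25 at this bundle.

MRS = 151.25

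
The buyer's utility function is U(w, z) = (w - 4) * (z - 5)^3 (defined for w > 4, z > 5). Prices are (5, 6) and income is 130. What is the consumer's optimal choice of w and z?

MU_w = (z−5)^3, MU_z = 3·(w−4)·(z−5)^2.
MRS = (1/3)·(z−5)/(w−4).
Tangency: set MRS = p_w/p_z = 5/6.
So (1/3)·(z − 5)/(w − 4) = 5/6, i.e. (z − 5) = 2.5·(w − 4).
Rewrite the budget in excess-of-subsistence terms: 5·(w − 4) + 6·(z − 5) = 130 − 5·4 − 6·5 = 80.
Substituting, 20·(w − 4) = 80, so w − 4 = 4 and w* = 8.
Then z − 5 = 2.5·4 = 10, so z* = 15.

w* = 8, z* = 15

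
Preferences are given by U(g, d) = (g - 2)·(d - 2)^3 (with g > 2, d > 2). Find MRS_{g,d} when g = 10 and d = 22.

MRS = 5/6

MU_g = (d−2)^3, MU_d = 3·(g−2)·(d−2)^2.
MRS = (1/3)·(d−2)/(g−2).
At (10, 22): MRS = 5/6.
The indifference curve has slope −5/6 at this bundle.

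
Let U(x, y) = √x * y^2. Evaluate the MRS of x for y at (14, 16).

MRS = 2/7

MU_x = 0.5·x^(-0.5)·y^2 and MU_y = 2·√x·y.
MRS = MU_x/MU_y = (0.25)·y/x.
At (14, 16): MRS = 2/7.
That is, one extra unit of x is worth 2/7 units of y at the margin.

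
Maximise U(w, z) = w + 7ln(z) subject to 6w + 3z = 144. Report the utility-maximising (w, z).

MU_w = 1, MU_z = 7/z.
MRS = 1 ÷ (7/z).
Tangency: set MRS = p_w/p_z = 6/3 = 2.
MRS depends only on z: (1/7)·z = 2 ⇒ z* = 2/(1/7) = 14.
From the budget, 6·w = 144 − 3·14 = 102, so w* = 17.

w* = 17, z* = 14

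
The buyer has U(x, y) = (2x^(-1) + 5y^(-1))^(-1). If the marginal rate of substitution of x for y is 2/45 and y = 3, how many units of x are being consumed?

x = 9

For CES with ρ = -1, MRS = (2/5)·(y/x)^2.
Setting (2/5)·(3/x)^2 = 2/45 gives (3/x)^2 = 1/9, so 3/x = 1/3 and x = 9.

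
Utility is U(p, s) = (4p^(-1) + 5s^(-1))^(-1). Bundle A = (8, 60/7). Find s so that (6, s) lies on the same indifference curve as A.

U depends on (p, s) only through S = 4p^(-1) + 5s^(-1), so equal utility means equal S. At (8, 60/7): S = 13/12.
With p = 6: 4·6^(-1) = 2/3, so 5s^(-1) = 13/12 − 2/3 = 5/12, i.e. s^(-1) = 1/12.
Hence s = 1/(1/12) = 12.
Check: U(6, 12) = 0.9231.

s = 12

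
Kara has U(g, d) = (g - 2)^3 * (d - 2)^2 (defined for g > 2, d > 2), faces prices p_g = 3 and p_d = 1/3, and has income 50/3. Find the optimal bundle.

MU_g = 3·(g−2)^2·(d−2)^2, MU_d = 2·(g−2)^3·(d−2).
MRS = (3/2)·(d−2)/(g−2).
Tangency: set MRS = p_g/p_d = 3/(1/3) = 9.
So (3/2)·(d − 2)/(g − 2) = 9, i.e. (d − 2) = 6·(g − 2).
Rewrite the budget in excess-of-subsistence terms: 3·(g − 2) + (1/3)·(d − 2) = 50/3 − 3·2 − (1/3)·2 = 10.
Substituting, 5·(g − 2) = 10, so g − 2 = 2 and g* = 4.
Then d − 2 = 6·2 = 12, so d* = 14.

g* = 4, d* = 14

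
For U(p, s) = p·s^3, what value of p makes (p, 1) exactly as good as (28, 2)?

p = 224

U(28, 2) = 224.
Set U(p, 1) = 224 and solve.
With s = 1: 1^3 = 1, so p = 224/1 = 224.
Check: U(224, 1) = 224.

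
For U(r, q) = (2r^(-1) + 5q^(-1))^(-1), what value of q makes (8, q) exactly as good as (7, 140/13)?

U depends on (r, q) only through S = 2r^(-1) + 5q^(-1), so equal utility means equal S. At (7, 140/13): S = 0.75.
With r = 8: 2·8^(-1) = 0.25, so 5q^(-1) = 0.75 − 0.25 = 0.5, i.e. q^(-1) = 0.1.
Hence q = 1/0.1 = 10.
Check: U(8, 10) = 1.3333.

q = 10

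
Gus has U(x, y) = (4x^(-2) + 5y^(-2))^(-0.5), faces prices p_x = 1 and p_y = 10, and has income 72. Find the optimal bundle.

x* = 12, y* = 6

For CES with ρ = -2, MRS = (4/5)·(y/x)^3.
Tangency: set MRS = p_x/p_y = 1/10 = 0.1.
So (y/x)^3 = 0.125; taking the cube root, y/x = 0.5, i.e. y = 0.5·x.
Substitute into the budget 1·x + 10·y = 72: 6·x = 72, so x* = 12 and y* = 0.5·12 = 6.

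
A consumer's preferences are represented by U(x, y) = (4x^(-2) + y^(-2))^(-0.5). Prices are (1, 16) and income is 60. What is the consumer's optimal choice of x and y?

For CES with ρ = -2, MRS = (4/1)·(y/x)^3.
Tangency: set MRS = p_x/p_y = 1/16.
So (y/x)^3 = 1/64; taking the cube root, y/x = 0.25, i.e. y = 0.25·x.
Substitute into the budget 1·x + 16·y = 60: 5·x = 60, so x* = 12 and y* = 0.25·12 = 3.

x* = 12, y* = 3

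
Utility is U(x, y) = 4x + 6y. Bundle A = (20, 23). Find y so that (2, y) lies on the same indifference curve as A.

U(20, 23) = 218.
Set U(2, y) = 218 and solve.
4·2 + 6y = 218 ⇒ 6y = 210 ⇒ y = 35.
Check: U(2, 35) = 218.

y = 35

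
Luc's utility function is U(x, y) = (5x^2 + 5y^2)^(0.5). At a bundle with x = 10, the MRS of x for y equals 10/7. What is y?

y = 7

For CES with ρ = 2, MRS = (y/x)^(-1).
Setting (y/10)^(-1) = 10/7 gives y/10 = 0.7 and y = 7.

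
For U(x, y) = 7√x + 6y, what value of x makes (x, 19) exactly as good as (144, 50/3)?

U(144, 50/3) = 184.
Set U(x, 19) = 184 and solve.
With y = 19: 7√x = 184 − 6·19 = 70, so √x = 10 and x = 100.
Check: U(100, 19) = 184.

x = 100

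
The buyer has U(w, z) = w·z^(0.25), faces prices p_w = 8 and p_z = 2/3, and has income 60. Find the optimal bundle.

MU_w = z^(0.25) and MU_z = 0.25·w·z^(-0.75).
MRS = MU_w/MU_z = (4)·z/w.
Tangency: set MRS = p_w/p_z = 8/(2/3) = 12.
So (4)·z/w = 12, i.e. z = 3·w.
Substitute into the budget 8·w + (2/3)·z = 60: 10·w = 60, so w* = 6.
Then z* = 3·6 = 18.

w* = 6, z* = 18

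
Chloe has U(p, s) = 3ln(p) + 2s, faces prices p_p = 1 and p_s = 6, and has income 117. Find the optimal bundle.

MU_p = 3/p, MU_s = 2.
MRS = 3/p ÷ 2.
Tangency: set MRS = p_p/p_s = 1/6.
MRS depends only on p: 1.5/p = 1/6 ⇒ p* = 1.5/(1/6) = 9.
From the budget, 6·s = 117 − 1·9 = 108, so s* = 18.

p* = 9, s* = 18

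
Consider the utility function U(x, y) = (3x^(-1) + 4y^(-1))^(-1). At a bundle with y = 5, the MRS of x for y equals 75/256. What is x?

x = 8

For CES with ρ = -1, MRS = (3/4)·(y/x)^2.
Setting (3/4)·(5/x)^2 = 75/256 gives (5/x)^2 = 25/64, so 5/x = 0.625 and x = 8.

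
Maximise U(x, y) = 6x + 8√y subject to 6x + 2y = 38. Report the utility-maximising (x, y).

x* = 5, y* = 4

MU_x = 6, MU_y = 8/(2√y).
MRS = 6 ÷ (8/(2√y)).
Tangency: set MRS = p_x/p_y = 6/2 = 3.
MRS depends only on y: 1.5·√y = 3 ⇒ √y = 3/1.5 = 2 ⇒ y* = 4.
From the budget, 6·x = 38 − 2·4 = 30, so x* = 5.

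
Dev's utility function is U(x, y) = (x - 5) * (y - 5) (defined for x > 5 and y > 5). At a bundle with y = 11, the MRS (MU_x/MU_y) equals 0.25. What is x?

x = 29

MU_x = (y−5), MU_y = (x−5).
MRS = (y−5)/(x−5).
Substitute y = 11: MRS = 6/(x − 5). Setting this equal to 0.25 gives x − 5 = 6/0.25 = 24, so x = 29.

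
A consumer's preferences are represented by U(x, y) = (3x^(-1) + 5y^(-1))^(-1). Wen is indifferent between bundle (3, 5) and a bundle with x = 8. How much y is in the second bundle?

y = 40/13

U depends on (x, y) only through S = 3x^(-1) + 5y^(-1), so equal utility means equal S. At (3, 5): S = 2.
With x = 8: 3·8^(-1) = 0.375, so 5y^(-1) = 2 − 0.375 = 1.625, i.e. y^(-1) = 13/40.
Hence y = 1/(13/40) = 40/13.
Check: U(8, 40/13) = 0.5.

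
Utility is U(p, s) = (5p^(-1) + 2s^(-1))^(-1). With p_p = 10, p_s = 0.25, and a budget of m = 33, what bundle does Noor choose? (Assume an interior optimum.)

p* = 3, s* = 12

For CES with ρ = -1, MRS = (5/2)·(s/p)^2.
Tangency: set MRS = p_p/p_s = 10/0.25 = 40.
So (s/p)^2 = 16; taking the square root, s/p = 4, i.e. s = 4·p.
Substitute into the budget 10·p + 0.25·s = 33: 11·p = 33, so p* = 3 and s* = 4·3 = 12.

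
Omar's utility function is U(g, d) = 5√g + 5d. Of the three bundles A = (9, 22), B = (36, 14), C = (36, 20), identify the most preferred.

Bundle C

Evaluate utility at each bundle:
U(A) = 125.000.
U(B) = 100.000.
U(C) = 130.000.
Highest utility is C, so C ≻ A ≻ B.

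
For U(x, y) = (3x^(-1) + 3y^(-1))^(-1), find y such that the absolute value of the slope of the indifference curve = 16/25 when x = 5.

For CES with ρ = -1, MRS = (y/x)^2.
Setting (y/5)^2 = 16/25 gives y/5 = 0.8 and y = 4.

y = 4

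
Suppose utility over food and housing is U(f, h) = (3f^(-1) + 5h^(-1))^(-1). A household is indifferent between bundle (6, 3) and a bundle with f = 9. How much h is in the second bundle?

h = 30/11

U depends on (f, h) only through S = 3f^(-1) + 5h^(-1), so equal utility means equal S. At (6, 3): S = 13/6.
With f = 9: 3·9^(-1) = 1/3, so 5h^(-1) = 13/6 − 1/3 = 11/6, i.e. h^(-1) = 11/30.
Hence h = 1/(11/30) = 30/11.
Check: U(9, 30/11) = 0.4615.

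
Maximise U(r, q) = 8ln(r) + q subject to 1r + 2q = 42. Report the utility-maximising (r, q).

MU_r = 8/r, MU_q = 1.
MRS = 8/r ÷ 1.
Tangency: set MRS = p_r/p_q = 1/2 = 0.5.
MRS depends only on r: 8/r = 0.5 ⇒ r* = 8/0.5 = 16.
From the budget, 2·q = 42 − 1·16 = 26, so q* = 13.

r* = 16, q* = 13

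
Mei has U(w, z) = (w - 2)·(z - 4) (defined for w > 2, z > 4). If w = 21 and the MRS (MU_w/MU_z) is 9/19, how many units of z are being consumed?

z = 13

MU_w = (z−4), MU_z = (w−2).
MRS = (z−4)/(w−2).
Substitute w = 21: MRS = (z − 4)/19. Setting this equal to 9/19 gives z − 4 = (9/19)·19 = 9, so z = 13.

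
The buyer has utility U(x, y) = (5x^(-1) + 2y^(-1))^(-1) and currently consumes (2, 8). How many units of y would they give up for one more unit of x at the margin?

For CES with ρ = -1, MRS = (5/2)·(y/x)^2.
At (2, 8): MRS = 40.
So at (2, 8) the consumer would give up 40 units of y for one more unit of x.

MRS = 40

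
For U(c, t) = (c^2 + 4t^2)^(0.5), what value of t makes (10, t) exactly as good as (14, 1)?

U depends on (c, t) only through S = c^2 + 4t^2, so equal utility means equal S. At (14, 1): S = 200.
With c = 10: 10^2 = 100, so 4t^2 = 200 − 100 = 100, i.e. t^2 = 25.
Hence t = √25 = 5.
Check: U(10, 5) = 14.1421.

t = 5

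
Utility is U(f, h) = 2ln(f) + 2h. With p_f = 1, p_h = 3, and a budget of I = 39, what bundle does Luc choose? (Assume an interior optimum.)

f* = 3, h* = 12

MU_f = 2/f, MU_h = 2.
MRS = 2/f ÷ 2.
Tangency: set MRS = p_f/p_h = 1/3.
MRS depends only on f: 1/f = 1/3 ⇒ f* = 1/(1/3) = 3.
From the budget, 3·h = 39 − 1·3 = 36, so h* = 12.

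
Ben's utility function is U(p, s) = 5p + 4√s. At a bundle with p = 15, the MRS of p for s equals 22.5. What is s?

MU_p = 5, MU_s = 4/(2√s).
MRS = 5 ÷ (4/(2√s)).
MRS depends only on s: 2.5·√s = 22.5 ⇒ √s = 22.5/2.5 = 9 ⇒ s = 81.

s = 81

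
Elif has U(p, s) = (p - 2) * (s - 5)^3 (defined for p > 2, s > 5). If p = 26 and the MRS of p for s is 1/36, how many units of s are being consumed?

s = 7

MU_p = (s−5)^3, MU_s = 3·(p−2)·(s−5)^2.
MRS = (1/3)·(s−5)/(p−2).
Substitute p = 26: MRS = (s − 5)/72. Setting this equal to 1/36 gives s − 5 = (1/36)·72 = 2, so s = 7.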